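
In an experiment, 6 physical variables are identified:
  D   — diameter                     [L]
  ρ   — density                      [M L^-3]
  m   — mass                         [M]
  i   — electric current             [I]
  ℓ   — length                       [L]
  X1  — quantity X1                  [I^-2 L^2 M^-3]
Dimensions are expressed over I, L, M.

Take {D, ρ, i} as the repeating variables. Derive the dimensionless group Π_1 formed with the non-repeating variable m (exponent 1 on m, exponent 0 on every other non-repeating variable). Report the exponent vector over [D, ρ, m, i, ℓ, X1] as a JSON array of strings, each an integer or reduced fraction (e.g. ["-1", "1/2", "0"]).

Write exponents as rows I,L,M / cols D,ρ,m,i,ℓ,X1:
  I: [ 0  0  0  1  0 -2]
  L: [ 1 -3  0  0  1  2]
  M: [ 0  1  1  0  0 -3]
Row reduction gives pivot columns D,ρ,i; rank = 3
Pivot set = {D,ρ,i}, free = {m,ℓ,X1}
RREF:
  r0: [   1    0    3    0    1   -7]
  r1: [   0    1    1    0    0   -3]
  r2: [   0    0    0    1    0   -2]
Fix exponent of m at 1, ℓ at 0, X1 at 0; solve each RREF row for its pivot's exponent:
  r0: exp(D) + (3)·1 = 0 ⇒ exp(D) = -3
  r1: exp(ρ) + (1)·1 = 0 ⇒ exp(ρ) = -1
  r2: exp(i) + (0)·1 = 0 ⇒ exp(i) = 0
Π_1 = D^-3 · ρ^-1 · m

["-3", "-1", "1", "0", "0", "0"]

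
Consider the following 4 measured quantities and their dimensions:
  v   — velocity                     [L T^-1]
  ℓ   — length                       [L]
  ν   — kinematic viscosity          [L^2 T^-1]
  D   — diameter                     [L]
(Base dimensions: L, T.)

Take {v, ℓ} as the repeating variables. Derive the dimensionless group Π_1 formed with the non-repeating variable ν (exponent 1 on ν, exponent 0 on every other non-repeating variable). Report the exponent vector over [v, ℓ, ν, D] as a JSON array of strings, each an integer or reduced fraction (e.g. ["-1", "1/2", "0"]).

Write exponents as rows L,T / cols v,ℓ,ν,D:
  L: [ 1  1  2  1]
  T: [-1  0 -1  0]
Echelon form has 2 nonzero rows (pivots: v,ℓ)
Repeat: v,ℓ; free: ν,D
RREF:
  r0: [   1    0    1    0]
  r1: [   0    1    1    1]
Fix exponent of ν at 1, D at 0; solve each RREF row for its pivot's exponent:
  r0: exp(v) + (1)·1 = 0 ⇒ exp(v) = -1
  r1: exp(ℓ) + (1)·1 = 0 ⇒ exp(ℓ) = -1
Π_1 = v^-1 · ℓ^-1 · ν

["-1", "-1", "1", "0"]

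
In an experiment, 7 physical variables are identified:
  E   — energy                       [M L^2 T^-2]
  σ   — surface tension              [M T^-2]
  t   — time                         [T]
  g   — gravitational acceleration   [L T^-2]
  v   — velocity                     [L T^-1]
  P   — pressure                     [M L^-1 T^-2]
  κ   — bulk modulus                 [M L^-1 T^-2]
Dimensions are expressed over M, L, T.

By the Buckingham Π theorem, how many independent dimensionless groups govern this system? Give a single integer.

Dimensional matrix (M×L×T by E×σ×t×g×v×P×κ):
  M: [ 1  1  0  0  0  1  1]
  L: [ 2  0  0  1  1 -1 -1]
  T: [-2 -2  1 -2 -1 -2 -2]
Row reduction gives pivot columns E,σ,t; rank = 3
Π count = n − r = 7 − 3 = 4

4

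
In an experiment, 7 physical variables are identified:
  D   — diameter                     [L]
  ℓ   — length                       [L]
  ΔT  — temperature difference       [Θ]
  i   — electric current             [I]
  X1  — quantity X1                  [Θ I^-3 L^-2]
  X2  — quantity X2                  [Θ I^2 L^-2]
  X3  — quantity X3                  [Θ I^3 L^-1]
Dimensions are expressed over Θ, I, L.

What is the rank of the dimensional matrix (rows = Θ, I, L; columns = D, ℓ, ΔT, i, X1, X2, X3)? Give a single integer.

3

Exponent matrix [Θ,I,L] × [D,ℓ,ΔT,i,X1,X2,X3]:
  Θ: [ 0  0  1  0  1  1  1]
  I: [ 0  0  0  1 -3  2  3]
  L: [ 1  1  0  0 -2 -2 -1]
RREF → pivots at {D,ΔT,i} ⇒ r = 3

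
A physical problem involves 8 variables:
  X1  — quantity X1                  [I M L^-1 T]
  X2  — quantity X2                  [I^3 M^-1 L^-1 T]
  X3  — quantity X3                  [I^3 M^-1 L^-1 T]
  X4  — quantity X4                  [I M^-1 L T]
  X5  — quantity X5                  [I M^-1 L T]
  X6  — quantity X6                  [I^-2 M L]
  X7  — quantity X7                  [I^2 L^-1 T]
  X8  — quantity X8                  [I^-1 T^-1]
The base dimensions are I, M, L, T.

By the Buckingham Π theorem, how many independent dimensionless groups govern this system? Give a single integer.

Exponent matrix [I,M,L,T] × [X1,X2,X3,X4,X5,X6,X7,X8]:
  I: [ 1  3  3  1  1 -2  2 -1]
  M: [ 1 -1 -1 -1 -1  1  0  0]
  L: [-1 -1 -1  1  1  1 -1  0]
  T: [ 1  1  1  1  1  0  1 -1]
Echelon form has 3 nonzero rows (pivots: X1,X2,X4)
8 vars − rank 3 = 5 Π groups

5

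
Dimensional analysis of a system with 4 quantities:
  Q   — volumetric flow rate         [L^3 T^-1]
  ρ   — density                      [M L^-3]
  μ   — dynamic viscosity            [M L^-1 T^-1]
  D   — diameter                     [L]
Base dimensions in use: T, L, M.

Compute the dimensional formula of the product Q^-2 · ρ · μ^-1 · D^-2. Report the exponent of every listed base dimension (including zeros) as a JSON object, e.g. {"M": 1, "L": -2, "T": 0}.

{"T": 3, "L": -10, "M": 0}

Write exponents as rows T,L,M / cols Q,ρ,μ,D:
  T: [-1  0 -1  0]
  L: [ 3 -3 -1  1]
  M: [ 0  1  1  0]
  [T]: (-2)·-1+(1)·0+(-1)·-1+(-2)·0 = 3
  [L]: (-2)·3+(1)·-3+(-1)·-1+(-2)·1 = -10
  [M]: (-2)·0+(1)·1+(-1)·1+(-2)·0 = 0
⇒ T^3 L^-10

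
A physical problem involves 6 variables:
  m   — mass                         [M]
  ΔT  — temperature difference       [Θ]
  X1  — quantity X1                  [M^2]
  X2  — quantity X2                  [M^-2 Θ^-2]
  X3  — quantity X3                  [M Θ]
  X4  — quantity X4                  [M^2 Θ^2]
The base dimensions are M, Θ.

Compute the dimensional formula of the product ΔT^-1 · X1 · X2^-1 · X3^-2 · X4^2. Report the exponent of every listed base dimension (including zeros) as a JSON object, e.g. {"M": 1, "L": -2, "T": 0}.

{"M": 6, "Θ": 3}

Exponent matrix [M,Θ] × [m,ΔT,X1,X2,X3,X4]:
  M: [ 1  0  2 -2  1  2]
  Θ: [ 0  1  0 -2  1  2]
  [M]: (-1)·0+(1)·2+(-1)·-2+(-2)·1+(2)·2 = 6
  [Θ]: (-1)·1+(1)·0+(-1)·-2+(-2)·1+(2)·2 = 3
⇒ M^6 Θ^3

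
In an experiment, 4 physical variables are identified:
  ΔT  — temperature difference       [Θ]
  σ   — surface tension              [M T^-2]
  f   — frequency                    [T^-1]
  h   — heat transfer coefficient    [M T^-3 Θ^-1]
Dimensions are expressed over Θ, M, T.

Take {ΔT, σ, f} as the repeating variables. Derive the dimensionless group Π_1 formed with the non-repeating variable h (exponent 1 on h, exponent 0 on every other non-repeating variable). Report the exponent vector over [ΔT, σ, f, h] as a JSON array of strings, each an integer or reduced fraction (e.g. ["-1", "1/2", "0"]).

Write exponents as rows Θ,M,T / cols ΔT,σ,f,h:
  Θ: [ 1  0  0 -1]
  M: [ 0  1  0  1]
  T: [ 0 -2 -1 -3]
Row reduction gives pivot columns ΔT,σ,f; rank = 3
Repeat: ΔT,σ,f; free: h
RREF:
  r0: [   1    0    0   -1]
  r1: [   0    1    0    1]
  r2: [   0    0    1    1]
Fix exponent of h at 1; solve each RREF row for its pivot's exponent:
  r0: exp(ΔT) + (-1)·1 = 0 ⇒ exp(ΔT) = 1
  r1: exp(σ) + (1)·1 = 0 ⇒ exp(σ) = -1
  r2: exp(f) + (1)·1 = 0 ⇒ exp(f) = -1
Π_1 = ΔT · σ^-1 · f^-1 · h

["1", "-1", "-1", "1"]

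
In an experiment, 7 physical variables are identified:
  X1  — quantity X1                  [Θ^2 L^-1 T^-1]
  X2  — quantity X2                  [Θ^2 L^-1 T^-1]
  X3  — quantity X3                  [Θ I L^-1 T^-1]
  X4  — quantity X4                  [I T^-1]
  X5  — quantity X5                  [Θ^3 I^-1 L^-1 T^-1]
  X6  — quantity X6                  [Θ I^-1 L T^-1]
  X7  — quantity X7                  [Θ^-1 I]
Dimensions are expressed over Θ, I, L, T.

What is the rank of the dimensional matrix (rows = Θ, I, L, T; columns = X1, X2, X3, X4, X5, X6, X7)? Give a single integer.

3

Dimensional matrix (Θ×I×L×T by X1×X2×X3×X4×X5×X6×X7):
  Θ: [ 2  2  1  0  3  1 -1]
  I: [ 0  0  1  1 -1 -1  1]
  L: [-1 -1 -1  0 -1  1  0]
  T: [-1 -1 -1 -1 -1 -1  0]
Echelon form has 3 nonzero rows (pivots: X1,X3,X4)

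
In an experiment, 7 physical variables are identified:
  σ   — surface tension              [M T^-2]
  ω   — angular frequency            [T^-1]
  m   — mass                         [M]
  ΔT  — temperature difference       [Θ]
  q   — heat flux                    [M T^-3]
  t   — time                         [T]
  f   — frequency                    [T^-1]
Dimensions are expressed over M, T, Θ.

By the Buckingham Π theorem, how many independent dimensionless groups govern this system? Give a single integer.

4

Dimensional matrix (M×T×Θ by σ×ω×m×ΔT×q×t×f):
  M: [ 1  0  1  0  1  0  0]
  T: [-2 -1  0  0 -3  1 -1]
  Θ: [ 0  0  0  1  0  0  0]
Echelon form has 3 nonzero rows (pivots: σ,ω,ΔT)
7 vars − rank 3 = 4 Π groups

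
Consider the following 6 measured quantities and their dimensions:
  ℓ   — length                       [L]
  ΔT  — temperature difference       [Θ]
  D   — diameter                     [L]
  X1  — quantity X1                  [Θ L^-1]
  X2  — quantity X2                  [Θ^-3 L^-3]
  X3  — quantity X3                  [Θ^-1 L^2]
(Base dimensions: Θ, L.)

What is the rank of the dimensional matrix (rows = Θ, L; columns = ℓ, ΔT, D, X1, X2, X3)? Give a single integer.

2

Write exponents as rows Θ,L / cols ℓ,ΔT,D,X1,X2,X3:
  Θ: [ 0  1  0  1 -3 -1]
  L: [ 1  0  1 -1 -3  2]
RREF → pivots at {ℓ,ΔT} ⇒ r = 2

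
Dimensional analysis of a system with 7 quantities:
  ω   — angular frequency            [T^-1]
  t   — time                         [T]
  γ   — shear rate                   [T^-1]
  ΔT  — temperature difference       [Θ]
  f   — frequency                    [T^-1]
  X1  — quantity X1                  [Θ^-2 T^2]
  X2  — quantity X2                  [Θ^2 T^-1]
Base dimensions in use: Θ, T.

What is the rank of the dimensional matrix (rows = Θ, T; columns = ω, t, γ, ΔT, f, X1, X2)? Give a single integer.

Dimensional matrix (Θ×T by ω×t×γ×ΔT×f×X1×X2):
  Θ: [ 0  0  0  1  0 -2  2]
  T: [-1  1 -1  0 -1  2 -1]
Echelon form has 2 nonzero rows (pivots: ω,ΔT)

2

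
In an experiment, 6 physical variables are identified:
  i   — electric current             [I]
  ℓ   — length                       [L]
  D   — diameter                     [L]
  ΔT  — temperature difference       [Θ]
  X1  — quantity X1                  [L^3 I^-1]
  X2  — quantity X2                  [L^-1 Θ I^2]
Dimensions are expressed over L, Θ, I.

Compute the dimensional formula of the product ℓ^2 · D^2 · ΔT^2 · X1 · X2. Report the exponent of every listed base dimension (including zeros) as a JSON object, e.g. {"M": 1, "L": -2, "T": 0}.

Write exponents as rows L,Θ,I / cols i,ℓ,D,ΔT,X1,X2:
  L: [ 0  1  1  0  3 -1]
  Θ: [ 0  0  0  1  0  1]
  I: [ 1  0  0  0 -1  2]
  [L]: (2)·1+(2)·1+(2)·0+(1)·3+(1)·-1 = 6
  [Θ]: (2)·0+(2)·0+(2)·1+(1)·0+(1)·1 = 3
  [I]: (2)·0+(2)·0+(2)·0+(1)·-1+(1)·2 = 1
⇒ L^6 Θ^3 I

{"L": 6, "Θ": 3, "I": 1}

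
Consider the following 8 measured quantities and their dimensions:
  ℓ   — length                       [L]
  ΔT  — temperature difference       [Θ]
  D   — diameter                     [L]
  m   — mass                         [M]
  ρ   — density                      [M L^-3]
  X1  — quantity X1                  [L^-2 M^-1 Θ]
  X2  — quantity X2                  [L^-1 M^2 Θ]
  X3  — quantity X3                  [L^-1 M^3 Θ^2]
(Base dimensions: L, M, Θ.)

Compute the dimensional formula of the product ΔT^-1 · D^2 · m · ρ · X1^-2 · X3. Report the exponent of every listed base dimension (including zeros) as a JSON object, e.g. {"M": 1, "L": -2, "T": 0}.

Exponent matrix [L,M,Θ] × [ℓ,ΔT,D,m,ρ,X1,X2,X3]:
  L: [ 1  0  1  0 -3 -2 -1 -1]
  M: [ 0  0  0  1  1 -1  2  3]
  Θ: [ 0  1  0  0  0  1  1  2]
  [L]: (-1)·0+(2)·1+(1)·0+(1)·-3+(-2)·-2+(1)·-1 = 2
  [M]: (-1)·0+(2)·0+(1)·1+(1)·1+(-2)·-1+(1)·3 = 7
  [Θ]: (-1)·1+(2)·0+(1)·0+(1)·0+(-2)·1+(1)·2 = -1
⇒ L^2 M^7 Θ^-1

{"L": 2, "M": 7, "Θ": -1}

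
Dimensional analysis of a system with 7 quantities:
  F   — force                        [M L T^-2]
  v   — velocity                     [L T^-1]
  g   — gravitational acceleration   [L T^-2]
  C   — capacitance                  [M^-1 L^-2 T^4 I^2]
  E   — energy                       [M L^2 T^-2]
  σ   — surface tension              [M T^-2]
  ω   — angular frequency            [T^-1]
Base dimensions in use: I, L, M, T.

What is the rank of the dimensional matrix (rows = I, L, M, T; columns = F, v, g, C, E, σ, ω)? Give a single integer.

4

Exponent matrix [I,L,M,T] × [F,v,g,C,E,σ,ω]:
  I: [ 0  0  0  2  0  0  0]
  L: [ 1  1  1 -2  2  0  0]
  M: [ 1  0  0 -1  1  1  0]
  T: [-2 -1 -2  4 -2 -2 -1]
RREF → pivots at {F,v,g,C} ⇒ r = 4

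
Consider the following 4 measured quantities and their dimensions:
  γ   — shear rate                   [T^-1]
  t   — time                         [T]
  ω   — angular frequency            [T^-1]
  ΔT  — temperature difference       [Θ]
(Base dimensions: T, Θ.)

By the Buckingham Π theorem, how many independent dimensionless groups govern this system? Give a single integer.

Exponent matrix [T,Θ] × [γ,t,ω,ΔT]:
  T: [-1  1 -1  0]
  Θ: [ 0  0  0  1]
Row reduction gives pivot columns γ,ΔT; rank = 2
4 vars − rank 2 = 2 Π groups

2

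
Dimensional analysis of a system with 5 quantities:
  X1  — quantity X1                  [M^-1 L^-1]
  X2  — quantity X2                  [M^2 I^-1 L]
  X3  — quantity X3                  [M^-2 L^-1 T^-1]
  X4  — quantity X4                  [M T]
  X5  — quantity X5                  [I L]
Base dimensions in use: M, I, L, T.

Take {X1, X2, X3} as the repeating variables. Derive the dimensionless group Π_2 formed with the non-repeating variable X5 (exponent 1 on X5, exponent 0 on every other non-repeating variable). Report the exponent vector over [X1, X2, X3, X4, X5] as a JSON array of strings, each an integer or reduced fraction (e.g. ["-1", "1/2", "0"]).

["2", "1", "0", "0", "1"]

Write exponents as rows M,I,L,T / cols X1,X2,X3,X4,X5:
  M: [-1  2 -2  1  0]
  I: [ 0 -1  0  0  1]
  L: [-1  1 -1  0  1]
  T: [ 0  0 -1  1  0]
Echelon form has 3 nonzero rows (pivots: X1,X2,X3)
Pivot set = {X1,X2,X3}, free = {X4,X5}
RREF:
  r0: [   1    0    0    1   -2]
  r1: [   0    1    0    0   -1]
  r2: [   0    0    1   -1    0]
  r3: [   0    0    0    0    0]
Fix exponent of X5 at 1, X4 at 0; solve each RREF row for its pivot's exponent:
  r0: exp(X1) + (-2)·1 = 0 ⇒ exp(X1) = 2
  r1: exp(X2) + (-1)·1 = 0 ⇒ exp(X2) = 1
  r2: exp(X3) + (0)·1 = 0 ⇒ exp(X3) = 0
Π_2 = X1^2 · X2 · X5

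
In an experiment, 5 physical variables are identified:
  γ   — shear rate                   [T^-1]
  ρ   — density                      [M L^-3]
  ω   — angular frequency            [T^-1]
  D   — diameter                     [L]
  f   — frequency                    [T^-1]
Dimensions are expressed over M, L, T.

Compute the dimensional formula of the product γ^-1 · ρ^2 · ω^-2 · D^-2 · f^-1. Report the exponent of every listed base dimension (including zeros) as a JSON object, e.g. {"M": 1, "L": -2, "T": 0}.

Dimensional matrix (M×L×T by γ×ρ×ω×D×f):
  M: [ 0  1  0  0  0]
  L: [ 0 -3  0  1  0]
  T: [-1  0 -1  0 -1]
  [M]: (-1)·0+(2)·1+(-2)·0+(-2)·0+(-1)·0 = 2
  [L]: (-1)·0+(2)·-3+(-2)·0+(-2)·1+(-1)·0 = -8
  [T]: (-1)·-1+(2)·0+(-2)·-1+(-2)·0+(-1)·-1 = 4
⇒ M^2 L^-8 T^4

{"M": 2, "L": -8, "T": 4}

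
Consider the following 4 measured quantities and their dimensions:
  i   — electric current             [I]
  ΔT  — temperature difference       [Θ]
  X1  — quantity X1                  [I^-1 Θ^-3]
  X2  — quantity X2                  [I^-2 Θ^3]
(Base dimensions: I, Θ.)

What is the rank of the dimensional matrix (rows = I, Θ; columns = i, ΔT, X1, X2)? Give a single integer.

2

Write exponents as rows I,Θ / cols i,ΔT,X1,X2:
  I: [ 1  0 -1 -2]
  Θ: [ 0  1 -3  3]
Row reduction gives pivot columns i,ΔT; rank = 2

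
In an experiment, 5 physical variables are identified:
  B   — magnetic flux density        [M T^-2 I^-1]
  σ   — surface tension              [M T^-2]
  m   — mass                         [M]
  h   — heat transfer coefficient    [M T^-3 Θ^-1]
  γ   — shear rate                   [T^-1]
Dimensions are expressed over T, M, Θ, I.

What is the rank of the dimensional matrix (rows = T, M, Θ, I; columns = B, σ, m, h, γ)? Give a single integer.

Exponent matrix [T,M,Θ,I] × [B,σ,m,h,γ]:
  T: [-2 -2  0 -3 -1]
  M: [ 1  1  1  1  0]
  Θ: [ 0  0  0 -1  0]
  I: [-1  0  0  0  0]
RREF → pivots at {B,σ,m,h} ⇒ r = 4

4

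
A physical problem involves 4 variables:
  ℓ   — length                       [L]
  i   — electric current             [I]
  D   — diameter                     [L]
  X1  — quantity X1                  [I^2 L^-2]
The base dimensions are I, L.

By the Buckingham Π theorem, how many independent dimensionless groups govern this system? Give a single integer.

2

Dimensional matrix (I×L by ℓ×i×D×X1):
  I: [ 0  1  0  2]
  L: [ 1  0  1 -2]
Echelon form has 2 nonzero rows (pivots: ℓ,i)
Π count = n − r = 4 − 2 = 2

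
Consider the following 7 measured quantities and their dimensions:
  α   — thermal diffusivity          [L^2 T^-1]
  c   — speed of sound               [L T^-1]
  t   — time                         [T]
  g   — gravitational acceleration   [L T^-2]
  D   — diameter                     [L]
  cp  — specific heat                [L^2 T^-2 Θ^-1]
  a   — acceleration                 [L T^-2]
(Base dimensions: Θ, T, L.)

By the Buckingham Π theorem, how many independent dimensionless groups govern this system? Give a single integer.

Dimensional matrix (Θ×T×L by α×c×t×g×D×cp×a):
  Θ: [ 0  0  0  0  0 -1  0]
  T: [-1 -1  1 -2  0 -2 -2]
  L: [ 2  1  0  1  1  2  1]
RREF → pivots at {α,c,cp} ⇒ r = 3
Π count = n − r = 7 − 3 = 4

4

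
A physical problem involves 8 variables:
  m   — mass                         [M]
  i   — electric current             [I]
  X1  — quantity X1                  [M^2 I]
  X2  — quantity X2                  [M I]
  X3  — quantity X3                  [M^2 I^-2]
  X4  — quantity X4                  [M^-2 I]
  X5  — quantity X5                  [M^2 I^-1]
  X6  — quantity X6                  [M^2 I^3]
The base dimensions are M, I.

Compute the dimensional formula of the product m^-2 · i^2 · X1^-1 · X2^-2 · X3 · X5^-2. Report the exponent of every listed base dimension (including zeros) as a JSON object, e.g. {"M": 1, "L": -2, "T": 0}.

{"M": -8, "I": -1}

Exponent matrix [M,I] × [m,i,X1,X2,X3,X4,X5,X6]:
  M: [ 1  0  2  1  2 -2  2  2]
  I: [ 0  1  1  1 -2  1 -1  3]
  [M]: (-2)·1+(2)·0+(-1)·2+(-2)·1+(1)·2+(-2)·2 = -8
  [I]: (-2)·0+(2)·1+(-1)·1+(-2)·1+(1)·-2+(-2)·-1 = -1
⇒ M^-8 I^-1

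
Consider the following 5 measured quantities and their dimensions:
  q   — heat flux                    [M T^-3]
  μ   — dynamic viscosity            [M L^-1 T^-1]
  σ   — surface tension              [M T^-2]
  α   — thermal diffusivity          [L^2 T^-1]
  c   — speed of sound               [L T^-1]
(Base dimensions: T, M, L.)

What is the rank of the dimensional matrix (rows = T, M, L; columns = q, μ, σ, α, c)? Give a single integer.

Write exponents as rows T,M,L / cols q,μ,σ,α,c:
  T: [-3 -1 -2 -1 -1]
  M: [ 1  1  1  0  0]
  L: [ 0 -1  0  2  1]
RREF → pivots at {q,μ,σ} ⇒ r = 3

3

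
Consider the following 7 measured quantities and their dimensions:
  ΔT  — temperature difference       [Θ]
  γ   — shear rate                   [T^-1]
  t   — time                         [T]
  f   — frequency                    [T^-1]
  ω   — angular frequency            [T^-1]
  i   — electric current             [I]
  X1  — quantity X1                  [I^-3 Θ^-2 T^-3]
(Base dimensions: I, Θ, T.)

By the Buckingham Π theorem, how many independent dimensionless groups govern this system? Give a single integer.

Write exponents as rows I,Θ,T / cols ΔT,γ,t,f,ω,i,X1:
  I: [ 0  0  0  0  0  1 -3]
  Θ: [ 1  0  0  0  0  0 -2]
  T: [ 0 -1  1 -1 -1  0 -3]
Echelon form has 3 nonzero rows (pivots: ΔT,γ,i)
Π count = n − r = 7 − 3 = 4

4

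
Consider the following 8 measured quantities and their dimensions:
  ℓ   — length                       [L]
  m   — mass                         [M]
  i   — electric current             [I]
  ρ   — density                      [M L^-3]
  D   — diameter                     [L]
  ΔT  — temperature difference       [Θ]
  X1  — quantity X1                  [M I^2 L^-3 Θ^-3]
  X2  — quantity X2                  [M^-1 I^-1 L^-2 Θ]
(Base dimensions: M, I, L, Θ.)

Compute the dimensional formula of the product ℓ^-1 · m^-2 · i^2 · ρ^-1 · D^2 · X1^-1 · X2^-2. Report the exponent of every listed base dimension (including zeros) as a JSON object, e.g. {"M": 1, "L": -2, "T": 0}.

{"M": -2, "I": 2, "L": 11, "Θ": 1}

Dimensional matrix (M×I×L×Θ by ℓ×m×i×ρ×D×ΔT×X1×X2):
  M: [ 0  1  0  1  0  0  1 -1]
  I: [ 0  0  1  0  0  0  2 -1]
  L: [ 1  0  0 -3  1  0 -3 -2]
  Θ: [ 0  0  0  0  0  1 -3  1]
  [M]: (-1)·0+(-2)·1+(2)·0+(-1)·1+(2)·0+(-1)·1+(-2)·-1 = -2
  [I]: (-1)·0+(-2)·0+(2)·1+(-1)·0+(2)·0+(-1)·2+(-2)·-1 = 2
  [L]: (-1)·1+(-2)·0+(2)·0+(-1)·-3+(2)·1+(-1)·-3+(-2)·-2 = 11
  [Θ]: (-1)·0+(-2)·0+(2)·0+(-1)·0+(2)·0+(-1)·-3+(-2)·1 = 1
⇒ M^-2 I^2 L^11 Θ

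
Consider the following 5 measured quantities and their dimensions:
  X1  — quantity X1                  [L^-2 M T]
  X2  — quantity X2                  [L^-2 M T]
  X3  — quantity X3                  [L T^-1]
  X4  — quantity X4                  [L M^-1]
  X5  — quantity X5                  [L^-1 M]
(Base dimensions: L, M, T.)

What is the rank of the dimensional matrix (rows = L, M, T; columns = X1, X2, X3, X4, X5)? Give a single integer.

Exponent matrix [L,M,T] × [X1,X2,X3,X4,X5]:
  L: [-2 -2  1  1 -1]
  M: [ 1  1  0 -1  1]
  T: [ 1  1 -1  0  0]
RREF → pivots at {X1,X3} ⇒ r = 2

2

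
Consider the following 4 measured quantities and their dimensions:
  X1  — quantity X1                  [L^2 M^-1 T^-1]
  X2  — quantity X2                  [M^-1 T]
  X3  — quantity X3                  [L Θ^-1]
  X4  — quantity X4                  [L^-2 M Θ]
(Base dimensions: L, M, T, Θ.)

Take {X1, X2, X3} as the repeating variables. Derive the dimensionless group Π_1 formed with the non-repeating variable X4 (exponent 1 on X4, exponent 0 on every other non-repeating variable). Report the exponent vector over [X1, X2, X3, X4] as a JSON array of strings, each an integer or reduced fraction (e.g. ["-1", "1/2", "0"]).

["1/2", "1/2", "1", "1"]

Dimensional matrix (L×M×T×Θ by X1×X2×X3×X4):
  L: [ 2  0  1 -2]
  M: [-1 -1  0  1]
  T: [-1  1  0  0]
  Θ: [ 0  0 -1  1]
RREF → pivots at {X1,X2,X3} ⇒ r = 3
Repeat: X1,X2,X3; free: X4
RREF:
  r0: [   1    0    0 -1/2]
  r1: [   0    1    0 -1/2]
  r2: [   0    0    1   -1]
  r3: [   0    0    0    0]
Fix exponent of X4 at 1; solve each RREF row for its pivot's exponent:
  r0: exp(X1) + (-1/2)·1 = 0 ⇒ exp(X1) = 1/2
  r1: exp(X2) + (-1/2)·1 = 0 ⇒ exp(X2) = 1/2
  r2: exp(X3) + (-1)·1 = 0 ⇒ exp(X3) = 1
Π_1 = X1^(1/2) · X2^(1/2) · X3 · X4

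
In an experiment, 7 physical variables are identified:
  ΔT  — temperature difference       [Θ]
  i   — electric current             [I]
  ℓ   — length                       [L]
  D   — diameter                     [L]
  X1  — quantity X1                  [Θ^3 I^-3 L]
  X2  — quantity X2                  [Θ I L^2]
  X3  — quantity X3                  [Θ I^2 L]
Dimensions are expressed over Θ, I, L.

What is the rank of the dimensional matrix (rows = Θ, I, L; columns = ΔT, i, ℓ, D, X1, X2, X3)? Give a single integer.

Exponent matrix [Θ,I,L] × [ΔT,i,ℓ,D,X1,X2,X3]:
  Θ: [ 1  0  0  0  3  1  1]
  I: [ 0  1  0  0 -3  1  2]
  L: [ 0  0  1  1  1  2  1]
RREF → pivots at {ΔT,i,ℓ} ⇒ r = 3

3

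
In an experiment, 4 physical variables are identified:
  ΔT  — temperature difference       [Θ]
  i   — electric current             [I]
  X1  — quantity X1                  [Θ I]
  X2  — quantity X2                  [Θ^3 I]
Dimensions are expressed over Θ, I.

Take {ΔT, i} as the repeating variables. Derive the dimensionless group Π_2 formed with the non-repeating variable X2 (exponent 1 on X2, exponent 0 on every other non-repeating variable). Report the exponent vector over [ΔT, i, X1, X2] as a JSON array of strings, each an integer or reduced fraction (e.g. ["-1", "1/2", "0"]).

Write exponents as rows Θ,I / cols ΔT,i,X1,X2:
  Θ: [ 1  0  1  3]
  I: [ 0  1  1  1]
Row reduction gives pivot columns ΔT,i; rank = 2
Pivot set = {ΔT,i}, free = {X1,X2}
RREF:
  r0: [   1    0    1    3]
  r1: [   0    1    1    1]
Fix exponent of X2 at 1, X1 at 0; solve each RREF row for its pivot's exponent:
  r0: exp(ΔT) + (3)·1 = 0 ⇒ exp(ΔT) = -3
  r1: exp(i) + (1)·1 = 0 ⇒ exp(i) = -1
Π_2 = ΔT^-3 · i^-1 · X2

["-3", "-1", "0", "1"]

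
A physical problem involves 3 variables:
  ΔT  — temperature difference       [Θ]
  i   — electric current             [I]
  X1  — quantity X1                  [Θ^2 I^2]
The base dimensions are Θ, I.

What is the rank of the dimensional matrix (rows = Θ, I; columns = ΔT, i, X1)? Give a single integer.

Write exponents as rows Θ,I / cols ΔT,i,X1:
  Θ: [ 1  0  2]
  I: [ 0  1  2]
RREF → pivots at {ΔT,i} ⇒ r = 2

2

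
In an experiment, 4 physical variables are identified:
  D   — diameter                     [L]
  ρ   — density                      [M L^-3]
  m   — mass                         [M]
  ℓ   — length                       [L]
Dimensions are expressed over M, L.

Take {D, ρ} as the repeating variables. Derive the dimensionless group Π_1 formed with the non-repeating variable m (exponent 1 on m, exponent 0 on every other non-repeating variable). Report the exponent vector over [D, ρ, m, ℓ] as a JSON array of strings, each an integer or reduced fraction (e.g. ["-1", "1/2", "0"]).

["-3", "-1", "1", "0"]

Dimensional matrix (M×L by D×ρ×m×ℓ):
  M: [ 0  1  1  0]
  L: [ 1 -3  0  1]
Row reduction gives pivot columns D,ρ; rank = 2
Pivot set = {D,ρ}, free = {m,ℓ}
RREF:
  r0: [   1    0    3    1]
  r1: [   0    1    1    0]
Fix exponent of m at 1, ℓ at 0; solve each RREF row for its pivot's exponent:
  r0: exp(D) + (3)·1 = 0 ⇒ exp(D) = -3
  r1: exp(ρ) + (1)·1 = 0 ⇒ exp(ρ) = -1
Π_1 = D^-3 · ρ^-1 · m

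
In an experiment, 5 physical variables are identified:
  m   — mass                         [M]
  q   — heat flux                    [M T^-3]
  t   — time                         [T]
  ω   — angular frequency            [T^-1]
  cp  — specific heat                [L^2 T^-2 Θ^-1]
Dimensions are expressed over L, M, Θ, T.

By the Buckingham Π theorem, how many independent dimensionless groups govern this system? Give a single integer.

Exponent matrix [L,M,Θ,T] × [m,q,t,ω,cp]:
  L: [ 0  0  0  0  2]
  M: [ 1  1  0  0  0]
  Θ: [ 0  0  0  0 -1]
  T: [ 0 -3  1 -1 -2]
Echelon form has 3 nonzero rows (pivots: m,q,cp)
n=5, r=3 ⇒ 2 dimensionless groups

2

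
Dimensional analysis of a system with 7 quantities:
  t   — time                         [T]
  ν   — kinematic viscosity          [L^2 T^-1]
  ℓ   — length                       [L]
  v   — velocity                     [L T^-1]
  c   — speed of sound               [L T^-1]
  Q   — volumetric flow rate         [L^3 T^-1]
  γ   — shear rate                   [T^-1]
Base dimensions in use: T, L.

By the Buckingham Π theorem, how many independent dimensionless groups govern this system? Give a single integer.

5

Exponent matrix [T,L] × [t,ν,ℓ,v,c,Q,γ]:
  T: [ 1 -1  0 -1 -1 -1 -1]
  L: [ 0  2  1  1  1  3  0]
Row reduction gives pivot columns t,ν; rank = 2
7 vars − rank 2 = 5 Π groups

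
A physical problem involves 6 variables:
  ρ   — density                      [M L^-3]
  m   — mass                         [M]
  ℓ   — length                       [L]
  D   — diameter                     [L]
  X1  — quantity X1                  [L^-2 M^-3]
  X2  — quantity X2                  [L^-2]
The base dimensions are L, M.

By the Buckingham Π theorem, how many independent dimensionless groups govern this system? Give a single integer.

Exponent matrix [L,M] × [ρ,m,ℓ,D,X1,X2]:
  L: [-3  0  1  1 -2 -2]
  M: [ 1  1  0  0 -3  0]
RREF → pivots at {ρ,m} ⇒ r = 2
6 vars − rank 2 = 4 Π groups

4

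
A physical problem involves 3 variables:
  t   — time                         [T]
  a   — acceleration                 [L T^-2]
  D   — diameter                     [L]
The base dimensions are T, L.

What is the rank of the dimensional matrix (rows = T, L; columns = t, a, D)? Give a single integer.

Dimensional matrix (T×L by t×a×D):
  T: [ 1 -2  0]
  L: [ 0  1  1]
RREF → pivots at {t,a} ⇒ r = 2

2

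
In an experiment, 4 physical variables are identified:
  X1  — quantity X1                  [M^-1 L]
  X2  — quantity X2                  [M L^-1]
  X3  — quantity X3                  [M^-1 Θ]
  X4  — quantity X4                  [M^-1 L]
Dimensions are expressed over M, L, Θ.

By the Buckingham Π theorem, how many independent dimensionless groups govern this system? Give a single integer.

Exponent matrix [M,L,Θ] × [X1,X2,X3,X4]:
  M: [-1  1 -1 -1]
  L: [ 1 -1  0  1]
  Θ: [ 0  0  1  0]
RREF → pivots at {X1,X3} ⇒ r = 2
4 vars − rank 2 = 2 Π groups

2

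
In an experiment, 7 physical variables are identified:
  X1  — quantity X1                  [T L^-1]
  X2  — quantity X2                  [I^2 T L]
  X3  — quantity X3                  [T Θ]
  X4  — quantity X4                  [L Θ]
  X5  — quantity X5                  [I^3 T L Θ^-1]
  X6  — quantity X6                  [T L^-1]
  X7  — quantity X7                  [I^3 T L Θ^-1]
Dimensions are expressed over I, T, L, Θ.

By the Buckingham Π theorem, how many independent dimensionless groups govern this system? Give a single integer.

4

Write exponents as rows I,T,L,Θ / cols X1,X2,X3,X4,X5,X6,X7:
  I: [ 0  2  0  0  3  0  3]
  T: [ 1  1  1  0  1  1  1]
  L: [-1  1  0  1  1 -1  1]
  Θ: [ 0  0  1  1 -1  0 -1]
Echelon form has 3 nonzero rows (pivots: X1,X2,X3)
Π count = n − r = 7 − 3 = 4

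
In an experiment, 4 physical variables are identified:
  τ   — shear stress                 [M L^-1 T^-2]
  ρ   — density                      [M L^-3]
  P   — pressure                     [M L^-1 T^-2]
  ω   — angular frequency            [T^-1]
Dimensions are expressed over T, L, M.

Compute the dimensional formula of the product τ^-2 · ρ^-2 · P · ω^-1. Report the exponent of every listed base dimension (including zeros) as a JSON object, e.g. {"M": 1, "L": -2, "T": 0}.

Exponent matrix [T,L,M] × [τ,ρ,P,ω]:
  T: [-2  0 -2 -1]
  L: [-1 -3 -1  0]
  M: [ 1  1  1  0]
  [T]: (-2)·-2+(-2)·0+(1)·-2+(-1)·-1 = 3
  [L]: (-2)·-1+(-2)·-3+(1)·-1+(-1)·0 = 7
  [M]: (-2)·1+(-2)·1+(1)·1+(-1)·0 = -3
⇒ T^3 L^7 M^-3

{"T": 3, "L": 7, "M": -3}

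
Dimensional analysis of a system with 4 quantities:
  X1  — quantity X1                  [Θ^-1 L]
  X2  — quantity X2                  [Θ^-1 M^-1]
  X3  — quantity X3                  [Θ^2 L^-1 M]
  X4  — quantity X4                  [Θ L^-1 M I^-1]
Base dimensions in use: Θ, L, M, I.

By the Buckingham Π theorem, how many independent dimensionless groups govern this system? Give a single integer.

1

Dimensional matrix (Θ×L×M×I by X1×X2×X3×X4):
  Θ: [-1 -1  2  1]
  L: [ 1  0 -1 -1]
  M: [ 0 -1  1  1]
  I: [ 0  0  0 -1]
Row reduction gives pivot columns X1,X2,X4; rank = 3
n=4, r=3 ⇒ 1 dimensionless group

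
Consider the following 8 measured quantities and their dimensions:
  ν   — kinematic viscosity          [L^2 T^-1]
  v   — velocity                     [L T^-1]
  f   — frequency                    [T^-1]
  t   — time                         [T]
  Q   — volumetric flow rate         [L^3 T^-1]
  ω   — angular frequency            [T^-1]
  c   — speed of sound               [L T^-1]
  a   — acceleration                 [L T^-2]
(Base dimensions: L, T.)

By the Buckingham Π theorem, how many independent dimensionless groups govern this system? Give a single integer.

Dimensional matrix (L×T by ν×v×f×t×Q×ω×c×a):
  L: [ 2  1  0  0  3  0  1  1]
  T: [-1 -1 -1  1 -1 -1 -1 -2]
RREF → pivots at {ν,v} ⇒ r = 2
Π count = n − r = 8 − 2 = 6

6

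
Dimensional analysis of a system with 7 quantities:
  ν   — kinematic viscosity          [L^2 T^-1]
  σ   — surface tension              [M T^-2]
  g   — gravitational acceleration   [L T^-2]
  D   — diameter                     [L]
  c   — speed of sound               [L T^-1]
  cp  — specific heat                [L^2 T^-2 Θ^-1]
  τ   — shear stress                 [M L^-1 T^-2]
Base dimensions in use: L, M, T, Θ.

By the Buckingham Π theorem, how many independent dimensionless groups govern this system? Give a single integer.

Write exponents as rows L,M,T,Θ / cols ν,σ,g,D,c,cp,τ:
  L: [ 2  0  1  1  1  2 -1]
  M: [ 0  1  0  0  0  0  1]
  T: [-1 -2 -2  0 -1 -2 -2]
  Θ: [ 0  0  0  0  0 -1  0]
RREF → pivots at {ν,σ,g,cp} ⇒ r = 4
Π count = n − r = 7 − 4 = 3

3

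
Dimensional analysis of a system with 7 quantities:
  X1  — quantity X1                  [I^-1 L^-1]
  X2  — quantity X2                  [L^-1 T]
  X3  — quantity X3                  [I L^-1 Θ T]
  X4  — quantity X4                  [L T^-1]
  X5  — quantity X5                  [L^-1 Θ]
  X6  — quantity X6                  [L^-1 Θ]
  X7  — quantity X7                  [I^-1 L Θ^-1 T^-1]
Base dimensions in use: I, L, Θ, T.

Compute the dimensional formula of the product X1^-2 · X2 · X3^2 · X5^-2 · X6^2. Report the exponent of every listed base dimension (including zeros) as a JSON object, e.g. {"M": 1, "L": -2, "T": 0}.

Exponent matrix [I,L,Θ,T] × [X1,X2,X3,X4,X5,X6,X7]:
  I: [-1  0  1  0  0  0 -1]
  L: [-1 -1 -1  1 -1 -1  1]
  Θ: [ 0  0  1  0  1  1 -1]
  T: [ 0  1  1 -1  0  0 -1]
  [I]: (-2)·-1+(1)·0+(2)·1+(-2)·0+(2)·0 = 4
  [L]: (-2)·-1+(1)·-1+(2)·-1+(-2)·-1+(2)·-1 = -1
  [Θ]: (-2)·0+(1)·0+(2)·1+(-2)·1+(2)·1 = 2
  [T]: (-2)·0+(1)·1+(2)·1+(-2)·0+(2)·0 = 3
⇒ I^4 L^-1 Θ^2 T^3

{"I": 4, "L": -1, "Θ": 2, "T": 3}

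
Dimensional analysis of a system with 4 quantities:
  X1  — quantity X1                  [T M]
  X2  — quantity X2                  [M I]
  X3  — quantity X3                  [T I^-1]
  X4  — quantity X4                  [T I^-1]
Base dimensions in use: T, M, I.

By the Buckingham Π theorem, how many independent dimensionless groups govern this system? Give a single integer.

2

Dimensional matrix (T×M×I by X1×X2×X3×X4):
  T: [ 1  0  1  1]
  M: [ 1  1  0  0]
  I: [ 0  1 -1 -1]
Row reduction gives pivot columns X1,X2; rank = 2
4 vars − rank 2 = 2 Π groups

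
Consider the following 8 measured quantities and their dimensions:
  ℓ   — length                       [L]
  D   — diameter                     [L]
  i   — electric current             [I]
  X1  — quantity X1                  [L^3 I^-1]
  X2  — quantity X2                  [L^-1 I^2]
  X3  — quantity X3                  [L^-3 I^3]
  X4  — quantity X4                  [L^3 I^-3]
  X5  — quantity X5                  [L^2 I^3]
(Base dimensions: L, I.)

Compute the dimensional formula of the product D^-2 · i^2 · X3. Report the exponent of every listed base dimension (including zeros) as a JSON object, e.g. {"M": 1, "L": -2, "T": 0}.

{"L": -5, "I": 5}

Write exponents as rows L,I / cols ℓ,D,i,X1,X2,X3,X4,X5:
  L: [ 1  1  0  3 -1 -3  3  2]
  I: [ 0  0  1 -1  2  3 -3  3]
  [L]: (-2)·1+(2)·0+(1)·-3 = -5
  [I]: (-2)·0+(2)·1+(1)·3 = 5
⇒ L^-5 I^5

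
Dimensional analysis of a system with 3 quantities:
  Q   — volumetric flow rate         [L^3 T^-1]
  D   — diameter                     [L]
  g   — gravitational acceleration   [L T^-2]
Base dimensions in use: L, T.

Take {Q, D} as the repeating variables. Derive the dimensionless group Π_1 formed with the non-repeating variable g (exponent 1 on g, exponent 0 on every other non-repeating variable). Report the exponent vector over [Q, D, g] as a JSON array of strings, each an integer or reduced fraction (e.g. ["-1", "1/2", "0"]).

Exponent matrix [L,T] × [Q,D,g]:
  L: [ 3  1  1]
  T: [-1  0 -2]
RREF → pivots at {Q,D} ⇒ r = 2
Repeat: Q,D; free: g
RREF:
  r0: [   1    0    2]
  r1: [   0    1   -5]
Fix exponent of g at 1; solve each RREF row for its pivot's exponent:
  r0: exp(Q) + (2)·1 = 0 ⇒ exp(Q) = -2
  r1: exp(D) + (-5)·1 = 0 ⇒ exp(D) = 5
Π_1 = Q^-2 · D^5 · g

["-2", "5", "1"]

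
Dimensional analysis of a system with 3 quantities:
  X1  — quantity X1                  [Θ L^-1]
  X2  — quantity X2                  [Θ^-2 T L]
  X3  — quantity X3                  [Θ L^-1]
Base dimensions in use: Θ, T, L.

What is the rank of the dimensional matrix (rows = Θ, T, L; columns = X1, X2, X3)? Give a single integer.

Dimensional matrix (Θ×T×L by X1×X2×X3):
  Θ: [ 1 -2  1]
  T: [ 0  1  0]
  L: [-1  1 -1]
Echelon form has 2 nonzero rows (pivots: X1,X2)

2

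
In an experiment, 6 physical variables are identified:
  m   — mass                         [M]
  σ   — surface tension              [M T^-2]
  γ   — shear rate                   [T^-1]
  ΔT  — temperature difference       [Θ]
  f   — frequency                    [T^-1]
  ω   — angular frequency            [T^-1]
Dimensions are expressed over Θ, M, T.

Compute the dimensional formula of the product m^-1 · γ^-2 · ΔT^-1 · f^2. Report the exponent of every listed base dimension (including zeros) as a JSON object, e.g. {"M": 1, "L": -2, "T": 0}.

Exponent matrix [Θ,M,T] × [m,σ,γ,ΔT,f,ω]:
  Θ: [ 0  0  0  1  0  0]
  M: [ 1  1  0  0  0  0]
  T: [ 0 -2 -1  0 -1 -1]
  [Θ]: (-1)·0+(-2)·0+(-1)·1+(2)·0 = -1
  [M]: (-1)·1+(-2)·0+(-1)·0+(2)·0 = -1
  [T]: (-1)·0+(-2)·-1+(-1)·0+(2)·-1 = 0
⇒ Θ^-1 M^-1

{"Θ": -1, "M": -1, "T": 0}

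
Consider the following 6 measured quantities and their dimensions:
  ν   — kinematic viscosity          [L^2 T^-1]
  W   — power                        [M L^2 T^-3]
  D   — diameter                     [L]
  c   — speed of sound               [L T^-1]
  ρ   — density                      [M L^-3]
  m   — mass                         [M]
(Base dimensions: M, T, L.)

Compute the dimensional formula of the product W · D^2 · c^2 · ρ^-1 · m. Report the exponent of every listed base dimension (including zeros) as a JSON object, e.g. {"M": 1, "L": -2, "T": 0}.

{"M": 1, "T": -5, "L": 9}

Exponent matrix [M,T,L] × [ν,W,D,c,ρ,m]:
  M: [ 0  1  0  0  1  1]
  T: [-1 -3  0 -1  0  0]
  L: [ 2  2  1  1 -3  0]
  [M]: (1)·1+(2)·0+(2)·0+(-1)·1+(1)·1 = 1
  [T]: (1)·-3+(2)·0+(2)·-1+(-1)·0+(1)·0 = -5
  [L]: (1)·2+(2)·1+(2)·1+(-1)·-3+(1)·0 = 9
⇒ M T^-5 L^9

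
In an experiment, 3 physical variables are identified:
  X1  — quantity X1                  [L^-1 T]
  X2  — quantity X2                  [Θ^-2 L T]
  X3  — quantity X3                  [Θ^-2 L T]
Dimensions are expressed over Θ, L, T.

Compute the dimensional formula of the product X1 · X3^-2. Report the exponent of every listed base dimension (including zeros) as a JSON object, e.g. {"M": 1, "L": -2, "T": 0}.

Exponent matrix [Θ,L,T] × [X1,X2,X3]:
  Θ: [ 0 -2 -2]
  L: [-1  1  1]
  T: [ 1  1  1]
  [Θ]: (1)·0+(-2)·-2 = 4
  [L]: (1)·-1+(-2)·1 = -3
  [T]: (1)·1+(-2)·1 = -1
⇒ Θ^4 L^-3 T^-1

{"Θ": 4, "L": -3, "T": -1}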